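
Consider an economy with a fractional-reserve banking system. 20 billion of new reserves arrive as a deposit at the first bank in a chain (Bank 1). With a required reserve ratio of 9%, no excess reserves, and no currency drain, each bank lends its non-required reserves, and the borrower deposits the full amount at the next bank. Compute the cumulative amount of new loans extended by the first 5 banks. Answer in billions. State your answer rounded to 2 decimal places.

76.03 billion

Bank i lends (1 − rr)^i of the original deposit: Bank 1 lends 20·0.9100 = 18.2000, Bank 2 lends 20·0.9100² = 16.5620, and so on.
Summing a geometric series: total = 20·[0.9100·(1 − 0.9100^5) / (1 − 0.9100)] ≈ 76.0291 billion.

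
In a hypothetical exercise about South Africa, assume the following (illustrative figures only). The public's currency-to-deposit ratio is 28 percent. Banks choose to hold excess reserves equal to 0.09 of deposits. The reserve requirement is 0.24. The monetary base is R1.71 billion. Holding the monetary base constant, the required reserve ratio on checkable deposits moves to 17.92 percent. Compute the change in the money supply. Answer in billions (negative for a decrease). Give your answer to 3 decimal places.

Initially m₁ = (1 + 0.28) / (0.24 + 0.09 + 0.28) ≈ 2.09836, so M₁ = 2.09836 × 1.71 ≈ 3.5882 billion.
After the change m₂ = (1 + 0.28) / (0.1792 + 0.09 + 0.28) ≈ 2.33066, so M₂ = 2.33066 × 1.71 ≈ 3.9854 billion.
ΔM = M₂ − M₁ = 3.9854 − 3.5882 = 0.3972 billion.

R0.397 billion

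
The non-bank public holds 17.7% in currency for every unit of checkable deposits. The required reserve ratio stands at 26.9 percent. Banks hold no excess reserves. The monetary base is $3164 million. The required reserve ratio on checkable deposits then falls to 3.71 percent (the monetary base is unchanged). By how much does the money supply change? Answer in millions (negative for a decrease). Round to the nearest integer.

$9044 million

Initially m₁ = (1 + 0.177) / (0.269 + 0.177) ≈ 2.63901, so M₁ = 2.63901 × 3164 ≈ 8349.8276 million.
After the change m₂ = (1 + 0.177) / (0.0371 + 0.177) ≈ 5.49743, so M₂ = 5.49743 × 3164 ≈ 17393.8685 million.
ΔM = M₂ − M₁ = 17393.8685 − 8349.8276 = 9044.0409 million.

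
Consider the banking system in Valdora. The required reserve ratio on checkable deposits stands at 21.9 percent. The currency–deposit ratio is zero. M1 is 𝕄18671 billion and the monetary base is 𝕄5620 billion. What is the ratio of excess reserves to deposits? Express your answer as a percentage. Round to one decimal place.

Using m = M/MB = 18671/5620 ≈ 3.322242. Since m = (1 + c)/(c + rr + e), the denominator satisfies c + rr + e = (1 + c)/m = (1 + 0) / 3.322242 ≈ 0.301002.
With c = 0 and rr = 0.219, the ratio of excess reserves to deposits is 0.301002 − 0 − 0.219 = 0.082002.

8.2%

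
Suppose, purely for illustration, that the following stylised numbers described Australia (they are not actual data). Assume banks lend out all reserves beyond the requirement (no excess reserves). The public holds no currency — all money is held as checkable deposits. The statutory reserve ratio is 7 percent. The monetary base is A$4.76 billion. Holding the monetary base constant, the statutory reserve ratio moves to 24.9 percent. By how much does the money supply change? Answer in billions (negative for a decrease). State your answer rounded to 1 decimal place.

Initially m₁ = 1 / (0.07) ≈ 14.2857, so M₁ = 14.2857 × 4.76 ≈ 67.9999 billion.
After the change m₂ = 1 / (0.249) ≈ 4.0161, so M₂ = 4.0161 × 4.76 ≈ 19.1166 billion.
ΔM = M₂ − M₁ = 19.1166 − 67.9999 = -48.8833 billion.

-48.9 billion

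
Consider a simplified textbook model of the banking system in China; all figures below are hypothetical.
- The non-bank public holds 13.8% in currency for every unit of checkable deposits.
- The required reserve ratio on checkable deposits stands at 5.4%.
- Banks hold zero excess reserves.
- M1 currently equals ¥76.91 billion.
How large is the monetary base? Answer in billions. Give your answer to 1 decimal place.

¥13.0 billion

The money multiplier is m = (1 + c) / (rr + c) = (1 + 0.138) / (0.054 + 0.138) ≈ 5.9271.
MB = M / m = 76.91 / 5.9271 ≈ 12.976 billion.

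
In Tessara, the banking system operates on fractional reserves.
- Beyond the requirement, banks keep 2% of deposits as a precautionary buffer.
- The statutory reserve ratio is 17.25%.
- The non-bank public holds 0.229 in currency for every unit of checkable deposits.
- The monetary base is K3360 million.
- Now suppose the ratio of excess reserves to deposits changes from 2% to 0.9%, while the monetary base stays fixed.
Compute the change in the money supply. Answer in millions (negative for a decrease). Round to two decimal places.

Initially m₁ = (1 + 0.229) / (0.1725 + 0.02 + 0.229) ≈ 2.9157770, so M₁ = 2.9157770 × 3360 ≈ 9797.0107 million.
After the change m₂ = (1 + 0.229) / (0.1725 + 0.009 + 0.229) ≈ 2.9939099, so M₂ = 2.9939099 × 3360 ≈ 10059.5373 million.
ΔM = M₂ − M₁ = 10059.5373 − 9797.0107 = 262.5266 million.

K262.53 million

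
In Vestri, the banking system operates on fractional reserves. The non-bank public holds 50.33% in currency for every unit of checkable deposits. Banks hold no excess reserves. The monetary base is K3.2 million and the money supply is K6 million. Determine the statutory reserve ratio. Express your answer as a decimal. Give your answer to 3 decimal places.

0.298

Using m = M/MB = 6/3.2 = 1.875000. Since m = (1 + c)/(c + rr + e), the denominator satisfies c + rr + e = (1 + c)/m = (1 + 0.5033) / 1.875000 = 0.801760.
With c = 0.5033 and e = 0, the statutory reserve ratio is 0.801760 − 0.5033 − 0 = 0.29846.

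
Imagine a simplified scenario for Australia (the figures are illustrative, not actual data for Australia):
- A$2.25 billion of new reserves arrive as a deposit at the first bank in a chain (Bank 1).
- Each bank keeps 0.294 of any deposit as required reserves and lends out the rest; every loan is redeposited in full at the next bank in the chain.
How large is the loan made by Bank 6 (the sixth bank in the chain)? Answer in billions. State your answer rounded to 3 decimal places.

Each bank lends a fraction (1 − rr) = 0.7060 of the deposit it receives, so Bank 6 receives 2.25·0.7060^5 and lends 2.25·0.7060^6 ≈ 0.2786 billion.

A$0.279 billion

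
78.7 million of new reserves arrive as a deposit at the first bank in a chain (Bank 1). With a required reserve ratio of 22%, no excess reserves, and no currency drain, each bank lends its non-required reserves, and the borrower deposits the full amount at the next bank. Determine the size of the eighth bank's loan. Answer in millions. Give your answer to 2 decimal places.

10.78 million

Each bank lends a fraction (1 − rr) = 0.7800 of the deposit it receives, so Bank 8 receives 78.7·0.7800^7 and lends 78.7·0.7800^8 ≈ 10.7828 million.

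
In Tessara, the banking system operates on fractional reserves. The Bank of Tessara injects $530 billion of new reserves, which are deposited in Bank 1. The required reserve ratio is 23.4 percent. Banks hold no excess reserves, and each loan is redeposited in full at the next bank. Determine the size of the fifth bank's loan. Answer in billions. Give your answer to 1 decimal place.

$139.8 billion

Each bank lends a fraction (1 − rr) = 0.7660 of the deposit it receives, so Bank 5 receives 530·0.7660^4 and lends 530·0.7660^5 ≈ 139.7719 billion.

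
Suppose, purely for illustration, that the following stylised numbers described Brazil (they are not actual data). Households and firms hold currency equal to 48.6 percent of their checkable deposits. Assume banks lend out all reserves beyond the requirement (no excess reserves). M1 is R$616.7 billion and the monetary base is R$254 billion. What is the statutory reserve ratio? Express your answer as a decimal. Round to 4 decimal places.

0.1260

Using m = M/MB = 616.7/254 ≈ 2.427953. Since m = (1 + c)/(c + rr + e), the denominator satisfies c + rr + e = (1 + c)/m = (1 + 0.486) / 2.427953 ≈ 0.612038.
With c = 0.486 and e = 0, the statutory reserve ratio is 0.612038 − 0.486 − 0 = 0.126038.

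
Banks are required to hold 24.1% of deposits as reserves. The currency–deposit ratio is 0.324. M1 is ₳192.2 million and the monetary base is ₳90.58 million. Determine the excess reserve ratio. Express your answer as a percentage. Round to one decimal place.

5.9%

Using m = M/MB = 192.2/90.58 ≈ 2.121881. Since m = (1 + c)/(c + rr + e), the denominator satisfies c + rr + e = (1 + c)/m = (1 + 0.324) / 2.121881 ≈ 0.623975.
With c = 0.324 and rr = 0.241, the excess reserve ratio is 0.623975 − 0.324 − 0.241 = 0.058975.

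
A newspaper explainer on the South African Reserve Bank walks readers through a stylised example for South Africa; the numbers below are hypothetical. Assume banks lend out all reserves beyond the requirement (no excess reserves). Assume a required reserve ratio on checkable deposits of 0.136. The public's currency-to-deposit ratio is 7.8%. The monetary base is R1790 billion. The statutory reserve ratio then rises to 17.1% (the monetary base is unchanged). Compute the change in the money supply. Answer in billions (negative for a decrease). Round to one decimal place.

Initially m₁ = (1 + 0.078) / (0.136 + 0.078) ≈ 5.037383, so M₁ = 5.037383 × 1790 ≈ 9016.9156 billion.
After the change m₂ = (1 + 0.078) / (0.171 + 0.078) ≈ 4.329317, so M₂ = 4.329317 × 1790 ≈ 7749.4774 billion.
ΔM = M₂ − M₁ = 7749.4774 − 9016.9156 = -1267.4382 billion.

-1267.4 billion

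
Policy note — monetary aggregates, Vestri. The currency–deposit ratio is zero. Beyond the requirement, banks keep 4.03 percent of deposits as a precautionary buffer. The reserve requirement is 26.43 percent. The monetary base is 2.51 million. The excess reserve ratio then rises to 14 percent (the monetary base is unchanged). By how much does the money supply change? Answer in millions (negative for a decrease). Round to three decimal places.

-2.032 million

Initially m₁ = 1 / (0.2643 + 0.0403) ≈ 3.28299, so M₁ = 3.28299 × 2.51 ≈ 8.2403 million.
After the change m₂ = 1 / (0.2643 + 0.14) ≈ 2.47341, so M₂ = 2.47341 × 2.51 ≈ 6.2083 million.
ΔM = M₂ − M₁ = 6.2083 − 8.2403 = -2.032 million.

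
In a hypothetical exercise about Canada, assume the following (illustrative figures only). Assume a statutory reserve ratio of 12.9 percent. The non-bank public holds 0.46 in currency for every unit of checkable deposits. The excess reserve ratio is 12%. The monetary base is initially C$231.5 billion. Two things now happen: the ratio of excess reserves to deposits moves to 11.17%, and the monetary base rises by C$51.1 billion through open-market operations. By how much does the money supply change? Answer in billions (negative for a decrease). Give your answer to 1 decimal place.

Before: m₁ = (1 + 0.46) / (0.129 + 0.12 + 0.46) ≈ 2.05924, MB₁ = 231.5, so M₁ = 2.05924 × 231.5 ≈ 476.7141 billion.
After: m₂ = (1 + 0.46) / (0.129 + 0.1117 + 0.46) ≈ 2.08363, MB₂ = 231.5 + 51.1 = 282.6, so M₂ = 2.08363 × 282.6 ≈ 588.8338 billion.
ΔM = M₂ − M₁ = 588.8338 − 476.7141 = 112.1197 billion.

C$112.1 billion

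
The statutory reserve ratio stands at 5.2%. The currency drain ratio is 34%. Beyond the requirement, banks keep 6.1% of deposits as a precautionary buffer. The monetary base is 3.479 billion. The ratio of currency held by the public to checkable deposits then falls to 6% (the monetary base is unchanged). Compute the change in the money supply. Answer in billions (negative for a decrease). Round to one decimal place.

11.0 billion

Initially m₁ = (1 + 0.34) / (0.052 + 0.061 + 0.34) ≈ 2.9581, so M₁ = 2.9581 × 3.479 ≈ 10.2912 billion.
After the change m₂ = (1 + 0.06) / (0.052 + 0.061 + 0.06) ≈ 6.1272, so M₂ = 6.1272 × 3.479 ≈ 21.3165 billion.
ΔM = M₂ − M₁ = 21.3165 − 10.2912 = 11.0253 billion.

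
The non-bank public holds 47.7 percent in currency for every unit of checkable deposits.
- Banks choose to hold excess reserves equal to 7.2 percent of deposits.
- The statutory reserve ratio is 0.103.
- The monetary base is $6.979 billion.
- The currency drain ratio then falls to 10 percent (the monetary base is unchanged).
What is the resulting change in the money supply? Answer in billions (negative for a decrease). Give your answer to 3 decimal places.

$12.106 billion

Initially m₁ = (1 + 0.477) / (0.103 + 0.072 + 0.477) ≈ 2.26534, so M₁ = 2.26534 × 6.979 ≈ 15.8098 billion.
After the change m₂ = (1 + 0.1) / (0.103 + 0.072 + 0.1) = 4, so M₂ = 4 × 6.979 = 27.916 billion.
ΔM = M₂ − M₁ = 27.916 − 15.8098 = 12.1062 billion.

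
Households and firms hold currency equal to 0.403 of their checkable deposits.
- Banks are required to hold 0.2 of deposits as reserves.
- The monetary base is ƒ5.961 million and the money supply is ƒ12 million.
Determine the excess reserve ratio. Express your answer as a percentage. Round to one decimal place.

Using m = M/MB = 12/5.961 ≈ 2.013085. Since m = (1 + c)/(c + rr + e), the denominator satisfies c + rr + e = (1 + c)/m = (1 + 0.403) / 2.013085 ≈ 0.696940.
With c = 0.403 and rr = 0.2, the excess reserve ratio is 0.696940 − 0.403 − 0.2 = 0.09394.

9.4%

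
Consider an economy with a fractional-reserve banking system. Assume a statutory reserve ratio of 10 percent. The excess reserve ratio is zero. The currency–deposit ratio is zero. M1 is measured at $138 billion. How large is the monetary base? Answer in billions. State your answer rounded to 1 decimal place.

$13.8 billion

With no currency drain and no excess reserves, the money multiplier is m = 1/rr = 1/0.1 = 10.
The monetary base is MB = M / m = 138 / 10 = 13.8 billion.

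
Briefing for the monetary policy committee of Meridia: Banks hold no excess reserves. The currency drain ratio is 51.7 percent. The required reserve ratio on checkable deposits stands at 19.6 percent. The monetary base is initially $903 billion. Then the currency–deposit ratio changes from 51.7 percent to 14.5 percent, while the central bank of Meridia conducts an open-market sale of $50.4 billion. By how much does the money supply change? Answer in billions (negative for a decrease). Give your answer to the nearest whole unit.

$942 billion

Before: m₁ = (1 + 0.517) / (0.196 + 0.517) ≈ 2.1276, MB₁ = 903, so M₁ = 2.1276 × 903 = 1921.2228 billion.
After: m₂ = (1 + 0.145) / (0.196 + 0.145) ≈ 3.3578, MB₂ = 903 − 50.4 = 852.6, so M₂ = 3.3578 × 852.6 ≈ 2862.8603 billion.
ΔM = M₂ − M₁ = 2862.8603 − 1921.2228 = 941.6375 billion.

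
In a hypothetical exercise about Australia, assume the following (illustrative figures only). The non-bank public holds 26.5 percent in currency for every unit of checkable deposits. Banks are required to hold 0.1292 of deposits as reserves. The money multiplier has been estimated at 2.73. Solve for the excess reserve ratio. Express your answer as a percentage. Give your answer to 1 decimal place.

Using m = 2.73. Since m = (1 + c)/(c + rr + e), the denominator satisfies c + rr + e = (1 + c)/m = (1 + 0.265) / 2.73 ≈ 0.463370.
With c = 0.265 and rr = 0.1292, the excess reserve ratio is 0.463370 − 0.265 − 0.1292 = 0.06917.

6.9%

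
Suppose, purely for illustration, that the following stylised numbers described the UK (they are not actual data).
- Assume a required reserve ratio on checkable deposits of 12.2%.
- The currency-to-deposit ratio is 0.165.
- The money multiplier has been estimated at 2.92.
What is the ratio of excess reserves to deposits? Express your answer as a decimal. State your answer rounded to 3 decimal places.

Using m = 2.92. Since m = (1 + c)/(c + rr + e), the denominator satisfies c + rr + e = (1 + c)/m = (1 + 0.165) / 2.92 ≈ 0.398973.
With c = 0.165 and rr = 0.122, the ratio of excess reserves to deposits is 0.398973 − 0.165 − 0.122 = 0.111973.

0.112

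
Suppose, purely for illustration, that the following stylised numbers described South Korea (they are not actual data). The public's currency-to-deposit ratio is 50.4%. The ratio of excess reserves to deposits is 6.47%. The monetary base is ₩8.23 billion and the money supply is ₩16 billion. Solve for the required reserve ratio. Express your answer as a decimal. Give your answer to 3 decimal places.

Using m = M/MB = 16/8.23 ≈ 1.944107. Since m = (1 + c)/(c + rr + e), the denominator satisfies c + rr + e = (1 + c)/m = (1 + 0.504) / 1.944107 ≈ 0.773620.
With c = 0.504 and e = 0.0647, the required reserve ratio is 0.773620 − 0.504 − 0.0647 = 0.20492.

0.205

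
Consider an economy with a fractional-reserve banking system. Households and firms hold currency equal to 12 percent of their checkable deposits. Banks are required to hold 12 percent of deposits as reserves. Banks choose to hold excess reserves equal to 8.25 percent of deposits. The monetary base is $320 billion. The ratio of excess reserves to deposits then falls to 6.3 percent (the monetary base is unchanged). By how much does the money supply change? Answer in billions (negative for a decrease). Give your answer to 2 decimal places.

Initially m₁ = (1 + 0.12) / (0.12 + 0.0825 + 0.12) ≈ 3.472868, so M₁ = 3.472868 × 320 ≈ 1111.3178 billion.
After the change m₂ = (1 + 0.12) / (0.12 + 0.063 + 0.12) ≈ 3.696370, so M₂ = 3.696370 × 320 = 1182.8384 billion.
ΔM = M₂ − M₁ = 1182.8384 − 1111.3178 = 71.5206 billion.

$71.52 billion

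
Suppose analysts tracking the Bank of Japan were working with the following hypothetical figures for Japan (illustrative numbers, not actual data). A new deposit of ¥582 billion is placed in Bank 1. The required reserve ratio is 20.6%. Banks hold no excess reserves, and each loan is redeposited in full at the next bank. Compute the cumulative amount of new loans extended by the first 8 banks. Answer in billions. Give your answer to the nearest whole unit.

Bank i lends (1 − rr)^i of the original deposit: Bank 1 lends 582·0.7940 = 462.1080, Bank 2 lends 582·0.7940² ≈ 366.9138, and so on.
Summing a geometric series: total = 582·[0.7940·(1 − 0.7940^8) / (1 − 0.7940)] ≈ 1888.8863 billion.

¥1889 billion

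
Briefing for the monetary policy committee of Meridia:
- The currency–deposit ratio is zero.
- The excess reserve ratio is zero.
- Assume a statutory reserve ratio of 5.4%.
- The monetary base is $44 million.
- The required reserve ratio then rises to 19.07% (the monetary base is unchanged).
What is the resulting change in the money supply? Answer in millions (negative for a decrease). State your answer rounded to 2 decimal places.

Initially m₁ = 1 / (0.054) ≈ 18.51852, so M₁ = 18.51852 × 44 ≈ 814.8149 million.
After the change m₂ = 1 / (0.1907) ≈ 5.24384, so M₂ = 5.24384 × 44 ≈ 230.729 million.
ΔM = M₂ − M₁ = 230.729 − 814.8149 = -584.0859 million.

-584.09 million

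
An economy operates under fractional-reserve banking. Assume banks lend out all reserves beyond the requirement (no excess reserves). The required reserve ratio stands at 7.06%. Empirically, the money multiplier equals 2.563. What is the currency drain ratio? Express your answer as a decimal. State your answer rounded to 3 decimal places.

0.524

Using m = 2.563. From m = (1 + c)/(c + rr + e), rearranging gives 1 + c = m·(c + rr + e), so c·(1 − m) = m·(rr + e) − 1.
Hence c = [m·(rr + e) − 1]/(1 − m) = [2.563 × (0.0706 + 0) − 1] / (1 − 2.563) ≈ 0.524026.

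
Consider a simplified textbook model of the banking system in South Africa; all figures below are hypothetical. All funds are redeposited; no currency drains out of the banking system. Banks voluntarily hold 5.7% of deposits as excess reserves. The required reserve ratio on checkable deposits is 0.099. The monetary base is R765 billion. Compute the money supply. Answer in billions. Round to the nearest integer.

R4904 billion

The money multiplier is m = 1 / (rr + e) = 1 / (0.099 + 0.057) ≈ 6.4103.
So M = m × MB = 6.4103 × 765 = 4903.8795 billion.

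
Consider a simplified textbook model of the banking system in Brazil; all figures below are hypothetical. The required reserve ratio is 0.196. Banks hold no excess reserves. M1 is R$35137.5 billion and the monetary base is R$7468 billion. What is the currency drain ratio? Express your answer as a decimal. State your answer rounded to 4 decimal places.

0.0210

Using m = M/MB = 35137.5/7468 ≈ 4.705075. From m = (1 + c)/(c + rr + e), rearranging gives 1 + c = m·(c + rr + e), so c·(1 − m) = m·(rr + e) − 1.
Hence c = [m·(rr + e) − 1]/(1 − m) = [4.705075 × (0.196 + 0) − 1] / (1 − 4.705075) ≈ 0.021000.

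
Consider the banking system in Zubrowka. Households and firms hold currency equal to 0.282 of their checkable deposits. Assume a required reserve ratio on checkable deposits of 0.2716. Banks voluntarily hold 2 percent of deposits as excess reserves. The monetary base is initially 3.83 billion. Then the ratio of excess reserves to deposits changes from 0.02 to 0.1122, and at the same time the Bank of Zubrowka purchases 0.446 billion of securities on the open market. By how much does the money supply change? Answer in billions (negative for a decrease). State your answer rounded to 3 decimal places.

Before: m₁ = (1 + 0.282) / (0.2716 + 0.02 + 0.282) ≈ 2.23501, MB₁ = 3.83, so M₁ = 2.23501 × 3.83 ≈ 8.5601 billion.
After: m₂ = (1 + 0.282) / (0.2716 + 0.1122 + 0.282) ≈ 1.92550, MB₂ = 3.83 + 0.446 = 4.276, so M₂ = 1.92550 × 4.276 ≈ 8.2334 billion.
ΔM = M₂ − M₁ = 8.2334 − 8.5601 = -0.3267 billion.

-0.327 billion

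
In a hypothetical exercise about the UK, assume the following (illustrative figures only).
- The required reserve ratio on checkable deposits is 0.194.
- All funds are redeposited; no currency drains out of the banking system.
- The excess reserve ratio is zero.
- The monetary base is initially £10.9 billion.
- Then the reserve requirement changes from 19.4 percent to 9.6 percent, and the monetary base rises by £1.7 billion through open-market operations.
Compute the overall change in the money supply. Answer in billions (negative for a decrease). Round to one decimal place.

£75.1 billion

Before: m₁ = 1 / (0.194) ≈ 5.1546, MB₁ = 10.9, so M₁ = 5.1546 × 10.9 ≈ 56.1851 billion.
After: m₂ = 1 / (0.096) ≈ 10.4167, MB₂ = 10.9 + 1.7 = 12.6, so M₂ = 10.4167 × 12.6 ≈ 131.2504 billion.
ΔM = M₂ − M₁ = 131.2504 − 56.1851 = 75.0653 billion.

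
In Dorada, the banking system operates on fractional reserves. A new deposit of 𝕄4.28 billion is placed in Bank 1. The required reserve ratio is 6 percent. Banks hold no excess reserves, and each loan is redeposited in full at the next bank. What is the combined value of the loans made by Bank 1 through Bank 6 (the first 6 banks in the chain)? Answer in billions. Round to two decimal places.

𝕄20.80 billion

Bank i lends (1 − rr)^i of the original deposit: Bank 1 lends 4.28·0.9400 = 4.0232, Bank 2 lends 4.28·0.9400² ≈ 3.7818, and so on.
Summing a geometric series: total = 4.28·[0.9400·(1 − 0.9400^6) / (1 − 0.9400)] ≈ 20.7953 billion.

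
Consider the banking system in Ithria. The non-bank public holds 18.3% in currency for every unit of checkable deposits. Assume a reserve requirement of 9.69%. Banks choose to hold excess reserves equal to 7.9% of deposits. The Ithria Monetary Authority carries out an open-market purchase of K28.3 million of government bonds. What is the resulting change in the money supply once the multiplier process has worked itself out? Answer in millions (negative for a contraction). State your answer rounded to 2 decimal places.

The money multiplier is m = (1 + c) / (rr + e + c) = (1 + 0.183) / (0.0969 + 0.079 + 0.183) ≈ 3.29618.
The purchase adds 28.3 million of base, so ΔM = m × ΔMB = 3.29618 × (+28.3) ≈ 93.2819 million.

K93.28 million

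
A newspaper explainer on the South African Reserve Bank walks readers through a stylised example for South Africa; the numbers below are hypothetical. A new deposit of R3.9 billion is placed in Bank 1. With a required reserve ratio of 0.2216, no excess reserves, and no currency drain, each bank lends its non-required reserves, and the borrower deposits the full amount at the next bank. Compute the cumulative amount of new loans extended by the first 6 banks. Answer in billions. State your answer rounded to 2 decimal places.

Bank i lends (1 − rr)^i of the original deposit: Bank 1 lends 3.9·0.7784 ≈ 3.0358, Bank 2 lends 3.9·0.7784² ≈ 2.3630, and so on.
Summing a geometric series: total = 3.9·[0.7784·(1 − 0.7784^6) / (1 − 0.7784)] ≈ 10.6520 billion.

R10.65 billion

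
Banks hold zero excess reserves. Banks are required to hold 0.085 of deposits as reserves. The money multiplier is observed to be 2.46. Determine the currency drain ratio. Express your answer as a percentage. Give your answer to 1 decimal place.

54.2%

Using m = 2.46. From m = (1 + c)/(c + rr + e), rearranging gives 1 + c = m·(c + rr + e), so c·(1 − m) = m·(rr + e) − 1.
Hence c = [m·(rr + e) − 1]/(1 − m) = [2.46 × (0.085 + 0) − 1] / (1 − 2.46) ≈ 0.541712.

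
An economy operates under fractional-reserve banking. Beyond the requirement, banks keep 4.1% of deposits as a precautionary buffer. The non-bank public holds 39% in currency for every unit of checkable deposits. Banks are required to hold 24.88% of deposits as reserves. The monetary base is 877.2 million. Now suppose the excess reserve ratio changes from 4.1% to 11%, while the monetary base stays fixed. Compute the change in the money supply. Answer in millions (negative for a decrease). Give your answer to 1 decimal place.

-165.3 million

Initially m₁ = (1 + 0.39) / (0.2488 + 0.041 + 0.39) ≈ 2.04472, so M₁ = 2.04472 × 877.2 ≈ 1793.6284 million.
After the change m₂ = (1 + 0.39) / (0.2488 + 0.11 + 0.39) ≈ 1.85630, so M₂ = 1.85630 × 877.2 ≈ 1628.3464 million.
ΔM = M₂ − M₁ = 1628.3464 − 1793.6284 = -165.282 million.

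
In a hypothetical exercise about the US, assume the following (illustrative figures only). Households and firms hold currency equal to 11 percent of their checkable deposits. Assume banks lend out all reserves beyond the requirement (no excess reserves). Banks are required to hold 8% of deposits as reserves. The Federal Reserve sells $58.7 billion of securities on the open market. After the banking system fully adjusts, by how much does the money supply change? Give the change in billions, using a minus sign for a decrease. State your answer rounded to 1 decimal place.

The money multiplier is m = (1 + c) / (rr + c) = (1 + 0.11) / (0.08 + 0.11) ≈ 5.8421.
The sale removes 58.7 billion of base, so ΔM = m × ΔMB = 5.8421 × (−58.7) ≈ -342.9313 billion.

-342.9 billion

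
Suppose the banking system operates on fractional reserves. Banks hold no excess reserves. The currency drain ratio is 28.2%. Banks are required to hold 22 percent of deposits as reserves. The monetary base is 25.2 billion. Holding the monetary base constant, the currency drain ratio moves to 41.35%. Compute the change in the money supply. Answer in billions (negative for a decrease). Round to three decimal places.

Initially m₁ = (1 + 0.282) / (0.22 + 0.282) ≈ 2.553785, so M₁ = 2.553785 × 25.2 ≈ 64.3554 billion.
After the change m₂ = (1 + 0.4135) / (0.22 + 0.4135) ≈ 2.231255, so M₂ = 2.231255 × 25.2 ≈ 56.2276 billion.
ΔM = M₂ − M₁ = 56.2276 − 64.3554 = -8.1278 billion.

-8.128 billion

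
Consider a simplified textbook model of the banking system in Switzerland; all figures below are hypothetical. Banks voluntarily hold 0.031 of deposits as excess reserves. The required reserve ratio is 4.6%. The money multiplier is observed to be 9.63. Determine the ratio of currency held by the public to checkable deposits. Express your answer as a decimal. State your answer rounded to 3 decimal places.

0.030

Using m = 9.63. From m = (1 + c)/(c + rr + e), rearranging gives 1 + c = m·(c + rr + e), so c·(1 − m) = m·(rr + e) − 1.
Hence c = [m·(rr + e) − 1]/(1 − m) = [9.63 × (0.046 + 0.031) − 1] / (1 − 9.63) ≈ 0.029952.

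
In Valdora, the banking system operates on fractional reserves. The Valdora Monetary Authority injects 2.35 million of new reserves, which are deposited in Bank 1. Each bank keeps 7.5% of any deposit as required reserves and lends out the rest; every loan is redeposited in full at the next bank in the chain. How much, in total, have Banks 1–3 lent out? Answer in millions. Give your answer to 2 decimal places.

Bank i lends (1 − rr)^i of the original deposit: Bank 1 lends 2.35·0.9250 ≈ 2.1738, Bank 2 lends 2.35·0.9250² ≈ 2.0107, and so on.
Summing a geometric series: total = 2.35·[0.9250·(1 − 0.9250^3) / (1 − 0.9250)] ≈ 6.0444 million.

6.04 million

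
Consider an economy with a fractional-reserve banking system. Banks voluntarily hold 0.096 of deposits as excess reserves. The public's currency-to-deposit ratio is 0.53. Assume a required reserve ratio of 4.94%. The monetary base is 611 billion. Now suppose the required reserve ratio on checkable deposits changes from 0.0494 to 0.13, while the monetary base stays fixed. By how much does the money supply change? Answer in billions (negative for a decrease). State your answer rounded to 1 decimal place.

Initially m₁ = (1 + 0.53) / (0.0494 + 0.096 + 0.53) ≈ 2.26532, so M₁ = 2.26532 × 611 ≈ 1384.1105 billion.
After the change m₂ = (1 + 0.53) / (0.13 + 0.096 + 0.53) ≈ 2.02381, so M₂ = 2.02381 × 611 ≈ 1236.5479 billion.
ΔM = M₂ − M₁ = 1236.5479 − 1384.1105 = -147.5626 billion.

-147.6 billion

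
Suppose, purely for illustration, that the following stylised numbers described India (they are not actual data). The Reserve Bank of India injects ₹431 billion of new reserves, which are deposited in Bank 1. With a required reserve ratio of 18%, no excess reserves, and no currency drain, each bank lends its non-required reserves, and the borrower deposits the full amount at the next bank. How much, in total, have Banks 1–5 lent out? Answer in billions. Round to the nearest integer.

Bank i lends (1 − rr)^i of the original deposit: Bank 1 lends 431·0.8200 = 353.4200, Bank 2 lends 431·0.8200² = 289.8044, and so on.
Summing a geometric series: total = 431·[0.8200·(1 − 0.8200^5) / (1 − 0.8200)] ≈ 1235.5174 billion.

₹1236 billion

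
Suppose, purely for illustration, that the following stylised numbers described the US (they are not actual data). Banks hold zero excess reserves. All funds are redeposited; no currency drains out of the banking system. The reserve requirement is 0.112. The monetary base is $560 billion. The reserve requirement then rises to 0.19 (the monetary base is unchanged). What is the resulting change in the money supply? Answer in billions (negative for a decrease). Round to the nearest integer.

Initially m₁ = 1 / (0.112) ≈ 8.9286, so M₁ = 8.9286 × 560 = 5000.016 billion.
After the change m₂ = 1 / (0.19) ≈ 5.2632, so M₂ = 5.2632 × 560 = 2947.392 billion.
ΔM = M₂ − M₁ = 2947.392 − 5000.016 = -2052.624 billion.

-2053 billion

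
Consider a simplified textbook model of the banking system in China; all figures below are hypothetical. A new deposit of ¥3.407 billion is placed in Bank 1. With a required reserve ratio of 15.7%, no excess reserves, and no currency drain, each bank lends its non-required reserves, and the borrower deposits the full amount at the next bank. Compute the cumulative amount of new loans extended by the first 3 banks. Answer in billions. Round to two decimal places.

Bank i lends (1 − rr)^i of the original deposit: Bank 1 lends 3.407·0.8430 ≈ 2.8721, Bank 2 lends 3.407·0.8430² ≈ 2.4212, and so on.
Summing a geometric series: total = 3.407·[0.8430·(1 − 0.8430^3) / (1 − 0.8430)] ≈ 7.3343 billion.

¥7.33 billion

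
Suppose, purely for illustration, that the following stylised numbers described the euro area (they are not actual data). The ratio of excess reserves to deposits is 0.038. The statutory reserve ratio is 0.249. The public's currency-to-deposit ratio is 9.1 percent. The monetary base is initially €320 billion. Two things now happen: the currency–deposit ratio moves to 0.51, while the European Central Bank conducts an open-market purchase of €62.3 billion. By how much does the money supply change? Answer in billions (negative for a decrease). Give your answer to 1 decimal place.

-199.3 billion

Before: m₁ = (1 + 0.091) / (0.249 + 0.038 + 0.091) ≈ 2.88624, MB₁ = 320, so M₁ = 2.88624 × 320 = 923.5968 billion.
After: m₂ = (1 + 0.51) / (0.249 + 0.038 + 0.51) ≈ 1.89460, MB₂ = 320 + 62.3 = 382.3, so M₂ = 1.89460 × 382.3 ≈ 724.3056 billion.
ΔM = M₂ − M₁ = 724.3056 − 923.5968 = -199.2912 billion.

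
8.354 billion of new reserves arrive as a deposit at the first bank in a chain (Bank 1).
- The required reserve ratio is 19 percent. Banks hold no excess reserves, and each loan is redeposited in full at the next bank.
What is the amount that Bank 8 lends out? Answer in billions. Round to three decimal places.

Each bank lends a fraction (1 − rr) = 0.8100 of the deposit it receives, so Bank 8 receives 8.354·0.8100^7 and lends 8.354·0.8100^8 ≈ 1.5480 billion.

1.548 billion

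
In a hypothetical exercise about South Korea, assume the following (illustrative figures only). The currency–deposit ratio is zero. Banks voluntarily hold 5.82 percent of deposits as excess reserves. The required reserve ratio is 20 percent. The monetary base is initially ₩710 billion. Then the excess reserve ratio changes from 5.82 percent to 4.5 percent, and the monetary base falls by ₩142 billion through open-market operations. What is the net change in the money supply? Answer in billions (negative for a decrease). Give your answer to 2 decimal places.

-431.44 billion

Before: m₁ = 1 / (0.2 + 0.0582) ≈ 3.872967, MB₁ = 710, so M₁ = 3.872967 × 710 ≈ 2749.8066 billion.
After: m₂ = 1 / (0.2 + 0.045) ≈ 4.081633, MB₂ = 710 − 142 = 568, so M₂ = 4.081633 × 568 ≈ 2318.3675 billion.
ΔM = M₂ − M₁ = 2318.3675 − 2749.8066 = -431.4391 billion.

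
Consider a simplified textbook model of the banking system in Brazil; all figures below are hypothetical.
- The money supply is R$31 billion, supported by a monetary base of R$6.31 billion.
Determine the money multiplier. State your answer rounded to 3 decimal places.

4.913

The money multiplier is m = M / MB = 31 / 6.31 ≈ 4.91284.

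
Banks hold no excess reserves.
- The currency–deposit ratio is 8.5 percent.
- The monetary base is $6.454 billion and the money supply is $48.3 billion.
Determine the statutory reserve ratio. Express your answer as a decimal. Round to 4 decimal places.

Using m = M/MB = 48.3/6.454 ≈ 7.483731. Since m = (1 + c)/(c + rr + e), the denominator satisfies c + rr + e = (1 + c)/m = (1 + 0.085) / 7.483731 ≈ 0.144981.
With c = 0.085 and e = 0, the statutory reserve ratio is 0.144981 − 0.085 − 0 = 0.059981.

0.0600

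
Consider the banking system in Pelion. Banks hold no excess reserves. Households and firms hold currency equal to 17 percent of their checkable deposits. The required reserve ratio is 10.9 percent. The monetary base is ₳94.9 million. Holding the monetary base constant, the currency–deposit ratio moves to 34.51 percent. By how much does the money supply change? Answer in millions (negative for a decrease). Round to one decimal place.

Initially m₁ = (1 + 0.17) / (0.109 + 0.17) ≈ 4.1935, so M₁ = 4.1935 × 94.9 ≈ 397.9632 million.
After the change m₂ = (1 + 0.3451) / (0.109 + 0.3451) ≈ 2.9621, so M₂ = 2.9621 × 94.9 ≈ 281.1033 million.
ΔM = M₂ − M₁ = 281.1033 − 397.9632 = -116.8599 million.

-116.9 million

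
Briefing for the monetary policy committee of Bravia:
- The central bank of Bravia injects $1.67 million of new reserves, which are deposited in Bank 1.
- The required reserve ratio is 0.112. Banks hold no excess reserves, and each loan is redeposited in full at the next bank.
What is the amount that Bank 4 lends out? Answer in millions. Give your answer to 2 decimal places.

$1.04 million

Each bank lends a fraction (1 − rr) = 0.8880 of the deposit it receives, so Bank 4 receives 1.67·0.8880^3 and lends 1.67·0.8880^4 ≈ 1.0384 million.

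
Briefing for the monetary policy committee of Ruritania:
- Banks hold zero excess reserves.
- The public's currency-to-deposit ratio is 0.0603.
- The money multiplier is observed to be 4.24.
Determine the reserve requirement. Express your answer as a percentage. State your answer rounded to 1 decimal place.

Using m = 4.24. Since m = (1 + c)/(c + rr + e), the denominator satisfies c + rr + e = (1 + c)/m = (1 + 0.0603) / 4.24 ≈ 0.250071.
With c = 0.0603 and e = 0, the reserve requirement is 0.250071 − 0.0603 − 0 = 0.189771.

19.0%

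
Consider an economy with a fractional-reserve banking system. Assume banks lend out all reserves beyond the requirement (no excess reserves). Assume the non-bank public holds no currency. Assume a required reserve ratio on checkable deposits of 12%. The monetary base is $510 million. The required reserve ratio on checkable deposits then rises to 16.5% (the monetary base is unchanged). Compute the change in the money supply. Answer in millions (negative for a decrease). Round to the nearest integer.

Initially m₁ = 1 / (0.12) ≈ 8.3333, so M₁ = 8.3333 × 510 = 4249.983 million.
After the change m₂ = 1 / (0.165) ≈ 6.0606, so M₂ = 6.0606 × 510 = 3090.906 million.
ΔM = M₂ − M₁ = 3090.906 − 4249.983 = -1159.077 million.

-1159 million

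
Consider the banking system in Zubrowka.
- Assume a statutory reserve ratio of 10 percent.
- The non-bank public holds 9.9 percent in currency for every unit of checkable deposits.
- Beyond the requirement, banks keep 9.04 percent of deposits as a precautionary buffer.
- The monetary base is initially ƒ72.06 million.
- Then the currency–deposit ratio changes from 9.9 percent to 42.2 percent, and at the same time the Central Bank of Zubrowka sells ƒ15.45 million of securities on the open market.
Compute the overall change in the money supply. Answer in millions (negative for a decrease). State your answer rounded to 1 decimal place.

Before: m₁ = (1 + 0.099) / (0.1 + 0.0904 + 0.099) ≈ 3.7975, MB₁ = 72.06, so M₁ = 3.7975 × 72.06 ≈ 273.6479 million.
After: m₂ = (1 + 0.422) / (0.1 + 0.0904 + 0.422) ≈ 2.3220, MB₂ = 72.06 − 15.45 = 56.61, so M₂ = 2.3220 × 56.61 ≈ 131.4484 million.
ΔM = M₂ − M₁ = 131.4484 − 273.6479 = -142.1995 million.

-142.2 million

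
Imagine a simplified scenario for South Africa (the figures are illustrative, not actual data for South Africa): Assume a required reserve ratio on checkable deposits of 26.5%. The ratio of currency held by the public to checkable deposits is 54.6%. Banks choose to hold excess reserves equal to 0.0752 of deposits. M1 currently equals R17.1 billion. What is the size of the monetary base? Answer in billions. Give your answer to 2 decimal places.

The money multiplier is m = (1 + c) / (rr + e + c) = (1 + 0.546) / (0.265 + 0.0752 + 0.546) ≈ 1.74453.
MB = M / m = 17.1 / 1.74453 ≈ 9.8021 billion.

R9.80 billion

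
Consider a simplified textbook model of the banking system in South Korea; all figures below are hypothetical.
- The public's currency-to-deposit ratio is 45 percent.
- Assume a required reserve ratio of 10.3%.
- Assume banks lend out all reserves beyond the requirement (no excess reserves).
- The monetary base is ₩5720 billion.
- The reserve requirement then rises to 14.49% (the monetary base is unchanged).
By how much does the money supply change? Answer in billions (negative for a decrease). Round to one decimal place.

-1056.4 billion

Initially m₁ = (1 + 0.45) / (0.103 + 0.45) ≈ 2.622061, so M₁ = 2.622061 × 5720 ≈ 14998.1889 billion.
After the change m₂ = (1 + 0.45) / (0.1449 + 0.45) ≈ 2.437384, so M₂ = 2.437384 × 5720 ≈ 13941.8365 billion.
ΔM = M₂ − M₁ = 13941.8365 − 14998.1889 = -1056.3524 billion.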